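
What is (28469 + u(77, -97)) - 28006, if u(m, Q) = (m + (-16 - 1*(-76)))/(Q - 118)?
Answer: 99408/215 ≈ 462.36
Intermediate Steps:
u(m, Q) = (60 + m)/(-118 + Q) (u(m, Q) = (m + (-16 + 76))/(-118 + Q) = (m + 60)/(-118 + Q) = (60 + m)/(-118 + Q))
(28469 + u(77, -97)) - 28006 = (28469 + (60 + 77)/(-118 - 97)) - 28006 = (28469 + 137/(-215)) - 28006 = (28469 - 1/215*137) - 28006 = (28469 - 137/215) - 28006 = 6120698/215 - 28006 = 99408/215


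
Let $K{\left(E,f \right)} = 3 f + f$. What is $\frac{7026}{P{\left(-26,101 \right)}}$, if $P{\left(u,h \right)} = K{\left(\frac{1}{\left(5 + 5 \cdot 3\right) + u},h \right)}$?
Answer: $\frac{3513}{202} \approx 17.391$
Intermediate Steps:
$K{\left(E,f \right)} = 4 f$
$P{\left(u,h \right)} = 4 h$
$\frac{7026}{P{\left(-26,101 \right)}} = \frac{7026}{4 \cdot 101} = \frac{7026}{404} = 7026 \cdot \frac{1}{404} = \frac{3513}{202}$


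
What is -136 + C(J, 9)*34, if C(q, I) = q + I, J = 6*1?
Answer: 374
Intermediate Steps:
J = 6
C(q, I) = I + q
-136 + C(J, 9)*34 = -136 + (9 + 6)*34 = -136 + 15*34 = -136 + 510 = 374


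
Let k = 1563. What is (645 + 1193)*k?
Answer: 2872794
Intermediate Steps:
(645 + 1193)*k = (645 + 1193)*1563 = 1838*1563 = 2872794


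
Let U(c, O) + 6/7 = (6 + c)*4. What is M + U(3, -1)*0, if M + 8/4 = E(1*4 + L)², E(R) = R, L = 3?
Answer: 47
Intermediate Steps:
M = 47 (M = -2 + (1*4 + 3)² = -2 + (4 + 3)² = -2 + 7² = -2 + 49 = 47)
U(c, O) = 162/7 + 4*c (U(c, O) = -6/7 + (6 + c)*4 = -6/7 + (24 + 4*c) = 162/7 + 4*c)
M + U(3, -1)*0 = 47 + (162/7 + 4*3)*0 = 47 + (162/7 + 12)*0 = 47 + (246/7)*0 = 47 + 0 = 47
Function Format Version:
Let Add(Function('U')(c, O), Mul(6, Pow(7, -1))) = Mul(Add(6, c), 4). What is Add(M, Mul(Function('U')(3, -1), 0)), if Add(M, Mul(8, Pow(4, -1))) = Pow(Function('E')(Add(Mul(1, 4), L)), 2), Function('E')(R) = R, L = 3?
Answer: 47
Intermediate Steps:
M = 47 (M = Add(-2, Pow(Add(Mul(1, 4), 3), 2)) = Add(-2, Pow(Add(4, 3), 2)) = Add(-2, Pow(7, 2)) = Add(-2, 49) = 47)
Function('U')(c, O) = Add(Rational(162, 7), Mul(4, c)) (Function('U')(c, O) = Add(Rational(-6, 7), Mul(Add(6, c), 4)) = Add(Rational(-6, 7), Add(24, Mul(4, c))) = Add(Rational(162, 7), Mul(4, c)))
Add(M, Mul(Function('U')(3, -1), 0)) = Add(47, Mul(Add(Rational(162, 7), Mul(4, 3)), 0)) = Add(47, Mul(Add(Rational(162, 7), 12), 0)) = Add(47, Mul(Rational(246, 7), 0)) = Add(47, 0) = 47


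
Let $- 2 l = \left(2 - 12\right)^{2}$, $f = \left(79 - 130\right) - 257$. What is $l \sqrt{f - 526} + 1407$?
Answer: $1407 - 50 i \sqrt{834} \approx 1407.0 - 1444.0 i$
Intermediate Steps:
$f = -308$ ($f = -51 - 257 = -308$)
$l = -50$ ($l = - \frac{\left(2 - 12\right)^{2}}{2} = - \frac{\left(-10\right)^{2}}{2} = \left(- \frac{1}{2}\right) 100 = -50$)
$l \sqrt{f - 526} + 1407 = - 50 \sqrt{-308 - 526} + 1407 = - 50 \sqrt{-834} + 1407 = - 50 i \sqrt{834} + 1407 = 1407 - 50 i \sqrt{834}$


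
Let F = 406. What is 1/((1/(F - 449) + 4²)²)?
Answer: 1849/471969 ≈ 0.0039176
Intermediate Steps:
1/((1/(F - 449) + 4²)²) = 1/((1/(406 - 449) + 4²)²) = 1/((1/(-43) + 16)²) = 1/((-1/43 + 16)²) = 1/((687/43)²) = 1/(471969/1849) = 1849/471969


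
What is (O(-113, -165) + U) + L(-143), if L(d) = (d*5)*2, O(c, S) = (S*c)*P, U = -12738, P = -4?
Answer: -88748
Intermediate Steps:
O(c, S) = -4*S*c (O(c, S) = (S*c)*(-4) = -4*S*c)
L(d) = 10*d (L(d) = (5*d)*2 = 10*d)
(O(-113, -165) + U) + L(-143) = (-4*(-165)*(-113) - 12738) + 10*(-143) = (-74580 - 12738) - 1430 = -87318 - 1430 = -88748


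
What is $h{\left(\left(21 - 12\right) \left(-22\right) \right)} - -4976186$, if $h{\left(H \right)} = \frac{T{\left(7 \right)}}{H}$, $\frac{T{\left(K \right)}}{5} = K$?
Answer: $\frac{985284793}{198} \approx 4.9762 \cdot 10^{6}$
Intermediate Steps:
$T{\left(K \right)} = 5 K$
$h{\left(H \right)} = \frac{35}{H}$ ($h{\left(H \right)} = \frac{5 \cdot 7}{H} = \frac{35}{H}$)
$h{\left(\left(21 - 12\right) \left(-22\right) \right)} - -4976186 = \frac{35}{\left(21 - 12\right) \left(-22\right)} - -4976186 = \frac{35}{9 \left(-22\right)} + 4976186 = \frac{35}{-198} + 4976186 = 35 \left(- \frac{1}{198}\right) + 4976186 = - \frac{35}{198} + 4976186 = \frac{985284793}{198}$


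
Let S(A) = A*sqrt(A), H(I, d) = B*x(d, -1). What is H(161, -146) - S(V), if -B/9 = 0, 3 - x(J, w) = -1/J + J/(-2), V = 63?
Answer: -189*sqrt(7) ≈ -500.05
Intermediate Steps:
x(J, w) = 3 + 1/J + J/2 (x(J, w) = 3 - (-1/J + J/(-2)) = 3 - (-1/J + J*(-1/2)) = 3 - (-1/J - J/2) = 3 + (1/J + J/2) = 3 + 1/J + J/2)
B = 0 (B = -9*0 = 0)
H(I, d) = 0 (H(I, d) = 0*(3 + 1/d + d/2) = 0)
S(A) = A**(3/2)
H(161, -146) - S(V) = 0 - 63**(3/2) = 0 - 189*sqrt(7) = -189*sqrt(7)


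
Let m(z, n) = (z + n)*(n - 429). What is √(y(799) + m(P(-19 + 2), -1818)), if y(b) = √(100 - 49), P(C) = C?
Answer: √(4123245 + √51) ≈ 2030.6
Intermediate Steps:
m(z, n) = (-429 + n)*(n + z) (m(z, n) = (n + z)*(-429 + n) = (-429 + n)*(n + z))
y(b) = √51
√(y(799) + m(P(-19 + 2), -1818)) = √(√51 + ((-1818)² - 429*(-1818) - 429*(-19 + 2) - 1818*(-19 + 2))) = √(√51 + (3305124 + 779922 - 429*(-17) - 1818*(-17))) = √(√51 + (3305124 + 779922 + 7293 + 30906)) = √(√51 + 4123245) = √(4123245 + √51)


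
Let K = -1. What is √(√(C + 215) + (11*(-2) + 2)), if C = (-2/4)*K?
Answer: √(-80 + 2*√862)/2 ≈ 2.3065*I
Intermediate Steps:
C = ½ (C = (-2/4)*(-1) = ((¼)*(-2))*(-1) = -½*(-1) = ½ ≈ 0.50000)
√(√(C + 215) + (11*(-2) + 2)) = √(√(½ + 215) + (11*(-2) + 2)) = √(√(431/2) + (-22 + 2)) = √(√862/2 - 20) = √(-20 + √862/2)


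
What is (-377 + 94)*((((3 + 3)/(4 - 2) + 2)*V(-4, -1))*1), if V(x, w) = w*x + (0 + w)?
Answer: -4245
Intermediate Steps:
V(x, w) = w + w*x (V(x, w) = w*x + w = w + w*x)
(-377 + 94)*((((3 + 3)/(4 - 2) + 2)*V(-4, -1))*1) = (-377 + 94)*((((3 + 3)/(4 - 2) + 2)*(-(1 - 4)))*1) = -283*(6/2 + 2)*(-1*(-3)) = -283*(6*(1/2) + 2)*3 = -283*(3 + 2)*3 = -283*5*3 = -4245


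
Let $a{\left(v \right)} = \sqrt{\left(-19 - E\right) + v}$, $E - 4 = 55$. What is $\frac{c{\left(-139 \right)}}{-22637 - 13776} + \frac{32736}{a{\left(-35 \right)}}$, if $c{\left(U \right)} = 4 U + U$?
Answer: $\frac{695}{36413} - \frac{32736 i \sqrt{113}}{113} \approx 0.019087 - 3079.5 i$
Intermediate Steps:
$E = 59$ ($E = 4 + 55 = 59$)
$c{\left(U \right)} = 5 U$
$a{\left(v \right)} = \sqrt{-78 + v}$ ($a{\left(v \right)} = \sqrt{\left(-19 - 59\right) + v} = \sqrt{-78 + v}$)
$\frac{c{\left(-139 \right)}}{-22637 - 13776} + \frac{32736}{a{\left(-35 \right)}} = \frac{5 \left(-139\right)}{-22637 - 13776} + \frac{32736}{\sqrt{-78 - 35}} = - \frac{695}{-22637 - 13776} + \frac{32736}{\sqrt{-113}} = - \frac{695}{-36413} + \frac{32736}{i \sqrt{113}} = \left(-695\right) \left(- \frac{1}{36413}\right) + 32736 \left(- \frac{i \sqrt{113}}{113}\right) = \frac{695}{36413} - \frac{32736 i \sqrt{113}}{113}$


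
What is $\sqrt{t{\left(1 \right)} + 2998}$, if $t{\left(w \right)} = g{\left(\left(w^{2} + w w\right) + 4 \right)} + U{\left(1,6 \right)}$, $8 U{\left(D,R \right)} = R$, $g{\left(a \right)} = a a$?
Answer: $\frac{\sqrt{12139}}{2} \approx 55.089$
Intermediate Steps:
$g{\left(a \right)} = a^{2}$
$U{\left(D,R \right)} = \frac{R}{8}$
$t{\left(w \right)} = \frac{3}{4} + \left(4 + 2 w^{2}\right)^{2}$ ($t{\left(w \right)} = \left(\left(w^{2} + w w\right) + 4\right)^{2} + \frac{1}{8} \cdot 6 = \left(\left(w^{2} + w^{2}\right) + 4\right)^{2} + \frac{3}{4} = \left(2 w^{2} + 4\right)^{2} + \frac{3}{4} = \left(4 + 2 w^{2}\right)^{2} + \frac{3}{4} = \frac{3}{4} + \left(4 + 2 w^{2}\right)^{2}$)
$\sqrt{t{\left(1 \right)} + 2998} = \sqrt{\left(\frac{3}{4} + 4 \left(2 + 1^{2}\right)^{2}\right) + 2998} = \sqrt{\left(\frac{3}{4} + 4 \left(2 + 1\right)^{2}\right) + 2998} = \sqrt{\left(\frac{3}{4} + 4 \cdot 3^{2}\right) + 2998} = \sqrt{\left(\frac{3}{4} + 4 \cdot 9\right) + 2998} = \sqrt{\left(\frac{3}{4} + 36\right) + 2998} = \sqrt{\frac{147}{4} + 2998} = \sqrt{\frac{12139}{4}} = \frac{\sqrt{12139}}{2}$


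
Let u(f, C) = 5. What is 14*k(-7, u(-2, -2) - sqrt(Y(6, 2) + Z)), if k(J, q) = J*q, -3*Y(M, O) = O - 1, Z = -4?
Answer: -490 + 98*I*sqrt(39)/3 ≈ -490.0 + 204.0*I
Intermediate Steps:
Y(M, O) = 1/3 - O/3 (Y(M, O) = -(O - 1)/3 = -(-1 + O)/3 = 1/3 - O/3)
14*k(-7, u(-2, -2) - sqrt(Y(6, 2) + Z)) = 14*(-7*(5 - sqrt((1/3 - 1/3*2) - 4))) = 14*(-7*(5 - sqrt((1/3 - 2/3) - 4))) = 14*(-7*(5 - sqrt(-1/3 - 4))) = 14*(-7*(5 - sqrt(-13/3))) = 14*(-7*(5 - I*sqrt(39)/3)) = 14*(-35 + 7*I*sqrt(39)/3) = -490 + 98*I*sqrt(39)/3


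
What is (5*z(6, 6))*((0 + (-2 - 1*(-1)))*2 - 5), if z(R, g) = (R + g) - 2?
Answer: -350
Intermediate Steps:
z(R, g) = -2 + R + g
(5*z(6, 6))*((0 + (-2 - 1*(-1)))*2 - 5) = (5*(-2 + 6 + 6))*((0 + (-2 - 1*(-1)))*2 - 5) = (5*10)*((0 + (-2 + 1))*2 - 5) = 50*((0 - 1)*2 - 5) = 50*(-1*2 - 5) = 50*(-2 - 5) = 50*(-7) = -350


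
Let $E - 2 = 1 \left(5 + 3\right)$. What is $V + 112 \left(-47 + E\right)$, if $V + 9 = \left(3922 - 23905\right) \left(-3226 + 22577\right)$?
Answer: $-386695186$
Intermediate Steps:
$E = 10$ ($E = 2 + 1 \left(5 + 3\right) = 2 + 1 \cdot 8 = 2 + 8 = 10$)
$V = -386691042$ ($V = -9 + \left(3922 - 23905\right) \left(-3226 + 22577\right) = -9 - 386691033 = -386691042$)
$V + 112 \left(-47 + E\right) = -386691042 + 112 \left(-47 + 10\right) = -386691042 + 112 \left(-37\right) = -386691042 - 4144 = -386695186$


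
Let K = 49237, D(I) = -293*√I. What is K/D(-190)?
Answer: 49237*I*√190/55670 ≈ 12.191*I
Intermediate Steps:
K/D(-190) = 49237/((-293*I*√190)) = 49237*(I*√190/55670) = 49237*I*√190/55670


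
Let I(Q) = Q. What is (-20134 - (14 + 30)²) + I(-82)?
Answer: -22152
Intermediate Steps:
(-20134 - (14 + 30)²) + I(-82) = (-20134 - (14 + 30)²) - 82 = (-20134 - 1*44²) - 82 = (-20134 - 1*1936) - 82 = (-20134 - 1936) - 82 = -22070 - 82 = -22152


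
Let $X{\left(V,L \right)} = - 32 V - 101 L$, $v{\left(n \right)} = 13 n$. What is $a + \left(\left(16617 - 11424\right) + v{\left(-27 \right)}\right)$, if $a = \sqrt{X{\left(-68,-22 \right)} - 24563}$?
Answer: $4842 + i \sqrt{20165} \approx 4842.0 + 142.0 i$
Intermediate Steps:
$X{\left(V,L \right)} = - 101 L - 32 V$
$a = i \sqrt{20165}$ ($a = \sqrt{\left(\left(-101\right) \left(-22\right) - -2176\right) - 24563} = \sqrt{\left(2222 + 2176\right) - 24563} = \sqrt{4398 - 24563} = \sqrt{-20165} = i \sqrt{20165} \approx 142.0 i$)
$a + \left(\left(16617 - 11424\right) + v{\left(-27 \right)}\right) = i \sqrt{20165} + \left(\left(16617 - 11424\right) + 13 \left(-27\right)\right) = i \sqrt{20165} + \left(5193 - 351\right) = i \sqrt{20165} + 4842 = 4842 + i \sqrt{20165}$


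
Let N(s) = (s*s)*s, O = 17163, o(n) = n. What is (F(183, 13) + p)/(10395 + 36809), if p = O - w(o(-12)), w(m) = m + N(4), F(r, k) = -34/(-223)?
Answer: 3815787/10526492 ≈ 0.36249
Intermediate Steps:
F(r, k) = 34/223 (F(r, k) = -34*(-1/223) = 34/223)
N(s) = s**3 (N(s) = s**2*s = s**3)
w(m) = 64 + m (w(m) = m + 4**3 = m + 64 = 64 + m)
p = 17111 (p = 17163 - (64 - 12) = 17163 - 1*52 = 17163 - 52 = 17111)
(F(183, 13) + p)/(10395 + 36809) = (34/223 + 17111)/(10395 + 36809) = (3815787/223)/47204 = (3815787/223)*(1/47204) = 3815787/10526492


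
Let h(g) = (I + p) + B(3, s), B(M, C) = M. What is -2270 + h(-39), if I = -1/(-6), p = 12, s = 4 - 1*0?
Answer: -13529/6 ≈ -2254.8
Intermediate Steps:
s = 4 (s = 4 + 0 = 4)
I = ⅙ (I = -1*(-⅙) = ⅙ ≈ 0.16667)
h(g) = 91/6 (h(g) = (⅙ + 12) + 3 = 73/6 + 3 = 91/6)
-2270 + h(-39) = -2270 + 91/6 = -13529/6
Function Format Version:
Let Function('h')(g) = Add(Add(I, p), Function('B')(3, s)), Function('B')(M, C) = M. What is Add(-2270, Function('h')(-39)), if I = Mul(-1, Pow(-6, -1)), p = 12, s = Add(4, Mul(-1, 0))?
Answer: Rational(-13529, 6) ≈ -2254.8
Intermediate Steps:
s = 4 (s = Add(4, 0) = 4)
I = Rational(1, 6) (I = Mul(-1, Rational(-1, 6)) = Rational(1, 6) ≈ 0.16667)
Function('h')(g) = Rational(91, 6) (Function('h')(g) = Add(Add(Rational(1, 6), 12), 3) = Add(Rational(73, 6), 3) = Rational(91, 6))
Add(-2270, Function('h')(-39)) = Add(-2270, Rational(91, 6)) = Rational(-13529, 6)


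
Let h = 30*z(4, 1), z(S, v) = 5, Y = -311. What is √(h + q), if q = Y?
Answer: I*√161 ≈ 12.689*I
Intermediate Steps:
h = 150 (h = 30*5 = 150)
q = -311
√(h + q) = √(150 - 311) = √(-161) = I*√161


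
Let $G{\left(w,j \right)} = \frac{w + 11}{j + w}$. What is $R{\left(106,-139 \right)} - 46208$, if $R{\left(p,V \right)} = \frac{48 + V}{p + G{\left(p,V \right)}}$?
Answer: $- \frac{7439631}{161} \approx -46209.0$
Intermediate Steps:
$G{\left(w,j \right)} = \frac{11 + w}{j + w}$
$R{\left(p,V \right)} = \frac{48 + V}{p + \frac{11 + p}{V + p}}$
$R{\left(106,-139 \right)} - 46208 = \frac{\left(48 - 139\right) \left(-139 + 106\right)}{11 + 106 + 106 \left(-139 + 106\right)} - 46208 = \frac{1}{11 + 106 + 106 \left(-33\right)} \left(-91\right) \left(-33\right) - 46208 = \frac{1}{11 + 106 - 3498} \left(-91\right) \left(-33\right) - 46208 = \frac{1}{-3381} \left(-91\right) \left(-33\right) - 46208 = \left(- \frac{1}{3381}\right) \left(-91\right) \left(-33\right) - 46208 = - \frac{143}{161} - 46208 = - \frac{7439631}{161}$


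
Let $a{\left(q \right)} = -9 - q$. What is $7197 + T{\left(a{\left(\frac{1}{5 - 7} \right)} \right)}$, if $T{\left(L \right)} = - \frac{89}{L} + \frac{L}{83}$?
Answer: $\frac{20339193}{2822} \approx 7207.4$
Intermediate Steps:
$T{\left(L \right)} = - \frac{89}{L} + \frac{L}{83}$ ($T{\left(L \right)} = - \frac{89}{L} + L \frac{1}{83} = - \frac{89}{L} + \frac{L}{83}$)
$7197 + T{\left(a{\left(\frac{1}{5 - 7} \right)} \right)} = 7197 + \left(- \frac{89}{-9 - \frac{1}{5 - 7}} + \frac{-9 - \frac{1}{5 - 7}}{83}\right) = 7197 + \left(- \frac{89}{-9 - \frac{1}{-2}} + \frac{-9 - \frac{1}{-2}}{83}\right) = 7197 + \left(- \frac{89}{-9 - - \frac{1}{2}} + \frac{-9 - - \frac{1}{2}}{83}\right) = 7197 + \left(- \frac{89}{-9 + \frac{1}{2}} + \frac{-9 + \frac{1}{2}}{83}\right) = 7197 + \left(- \frac{89}{- \frac{17}{2}} + \frac{1}{83} \left(- \frac{17}{2}\right)\right) = 7197 - - \frac{29259}{2822} = 7197 + \left(\frac{178}{17} - \frac{17}{166}\right) = 7197 + \frac{29259}{2822} = \frac{20339193}{2822}$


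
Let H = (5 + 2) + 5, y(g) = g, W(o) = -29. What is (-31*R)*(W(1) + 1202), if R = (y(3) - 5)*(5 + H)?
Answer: 1236342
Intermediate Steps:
H = 12 (H = 7 + 5 = 12)
R = -34 (R = (3 - 5)*(5 + 12) = -2*17 = -34)
(-31*R)*(W(1) + 1202) = (-31*(-34))*(-29 + 1202) = 1054*1173 = 1236342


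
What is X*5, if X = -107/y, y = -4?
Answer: 535/4 ≈ 133.75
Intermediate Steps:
X = 107/4 (X = -107/(-4) = -107*(-¼) = 107/4 ≈ 26.750)
X*5 = (107/4)*5 = 535/4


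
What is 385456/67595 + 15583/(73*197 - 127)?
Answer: 6547622709/963499130 ≈ 6.7957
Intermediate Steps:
385456/67595 + 15583/(73*197 - 127) = 385456*(1/67595) + 15583/(14381 - 127) = 385456/67595 + 15583/14254 = 6547622709/963499130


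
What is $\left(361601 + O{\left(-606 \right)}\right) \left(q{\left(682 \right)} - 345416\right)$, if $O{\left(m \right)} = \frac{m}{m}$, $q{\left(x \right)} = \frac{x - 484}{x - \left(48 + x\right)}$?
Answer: $- \frac{499618432161}{4} \approx -1.249 \cdot 10^{11}$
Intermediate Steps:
$q{\left(x \right)} = \frac{121}{12} - \frac{x}{48}$ ($q{\left(x \right)} = \frac{-484 + x}{-48} = \left(-484 + x\right) \left(- \frac{1}{48}\right) = \frac{121}{12} - \frac{x}{48}$)
$O{\left(m \right)} = 1$
$\left(361601 + O{\left(-606 \right)}\right) \left(q{\left(682 \right)} - 345416\right) = \left(361601 + 1\right) \left(\left(\frac{121}{12} - \frac{341}{24}\right) - 345416\right) = 361602 \left(\left(\frac{121}{12} - \frac{341}{24}\right) - 345416\right) = 361602 \left(- \frac{33}{8} - 345416\right) = 361602 \left(- \frac{2763361}{8}\right) = - \frac{499618432161}{4}$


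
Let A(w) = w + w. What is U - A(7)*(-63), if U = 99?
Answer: 981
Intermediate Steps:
A(w) = 2*w
U - A(7)*(-63) = 99 - 2*7*(-63) = 99 - 1*14*(-63) = 99 - 14*(-63) = 99 + 882 = 981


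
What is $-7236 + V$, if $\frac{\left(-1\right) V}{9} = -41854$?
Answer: $369450$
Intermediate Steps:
$V = 376686$ ($V = \left(-9\right) \left(-41854\right) = 376686$)
$-7236 + V = -7236 + 376686 = 369450$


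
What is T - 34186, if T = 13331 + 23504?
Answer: 2649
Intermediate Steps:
T = 36835
T - 34186 = 36835 - 34186 = 2649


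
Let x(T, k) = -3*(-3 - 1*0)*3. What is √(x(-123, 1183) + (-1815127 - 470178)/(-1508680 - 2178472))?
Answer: √478946037527/131684 ≈ 5.2555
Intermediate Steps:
x(T, k) = 27 (x(T, k) = -3*(-3 + 0)*3 = -3*(-3)*3 = 9*3 = 27)
√(x(-123, 1183) + (-1815127 - 470178)/(-1508680 - 2178472)) = √(27 + (-1815127 - 470178)/(-1508680 - 2178472)) = √(27 - 2285305/(-3687152)) = √(27 - 2285305*(-1/3687152)) = √(27 + 2285305/3687152) = √(101838409/3687152) = √478946037527/131684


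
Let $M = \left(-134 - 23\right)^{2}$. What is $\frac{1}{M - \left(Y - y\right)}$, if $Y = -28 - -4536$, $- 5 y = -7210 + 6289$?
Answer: $\frac{5}{101626} \approx 4.92 \cdot 10^{-5}$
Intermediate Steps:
$y = \frac{921}{5}$ ($y = - \frac{-7210 + 6289}{5} = \left(- \frac{1}{5}\right) \left(-921\right) = \frac{921}{5} \approx 184.2$)
$M = 24649$ ($M = \left(-157\right)^{2} = 24649$)
$Y = 4508$ ($Y = -28 + 4536 = 4508$)
$\frac{1}{M - \left(Y - y\right)} = \frac{1}{24649 + \left(\frac{921}{5} - 4508\right)} = \frac{1}{24649 - \frac{21619}{5}} = \frac{1}{\frac{101626}{5}} = \frac{5}{101626}$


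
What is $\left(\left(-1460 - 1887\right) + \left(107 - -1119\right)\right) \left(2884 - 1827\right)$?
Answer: $-2241897$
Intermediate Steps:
$\left(\left(-1460 - 1887\right) + \left(107 - -1119\right)\right) \left(2884 - 1827\right) = \left(-3347 + \left(107 + 1119\right)\right) 1057 = \left(-3347 + 1226\right) 1057 = \left(-2121\right) 1057 = -2241897$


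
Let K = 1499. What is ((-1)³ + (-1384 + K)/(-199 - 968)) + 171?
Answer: 198275/1167 ≈ 169.90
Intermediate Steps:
((-1)³ + (-1384 + K)/(-199 - 968)) + 171 = ((-1)³ + (-1384 + 1499)/(-199 - 968)) + 171 = (-1 + 115/(-1167)) + 171 = (-1 + 115*(-1/1167)) + 171 = (-1 - 115/1167) + 171 = -1282/1167 + 171 = 198275/1167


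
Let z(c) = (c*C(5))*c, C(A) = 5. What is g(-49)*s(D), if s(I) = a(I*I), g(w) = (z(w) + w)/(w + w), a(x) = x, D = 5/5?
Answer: -122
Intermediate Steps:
D = 1 (D = 5*(⅕) = 1)
z(c) = 5*c² (z(c) = (c*5)*c = (5*c)*c = 5*c²)
g(w) = (w + 5*w²)/(2*w) (g(w) = (5*w² + w)/(w + w) = (w + 5*w²)/((2*w)) = (w + 5*w²)*(1/(2*w)) = (w + 5*w²)/(2*w))
s(I) = I² (s(I) = I*I = I²)
g(-49)*s(D) = (½ + (5/2)*(-49))*1² = (½ - 245/2)*1 = -122*1 = -122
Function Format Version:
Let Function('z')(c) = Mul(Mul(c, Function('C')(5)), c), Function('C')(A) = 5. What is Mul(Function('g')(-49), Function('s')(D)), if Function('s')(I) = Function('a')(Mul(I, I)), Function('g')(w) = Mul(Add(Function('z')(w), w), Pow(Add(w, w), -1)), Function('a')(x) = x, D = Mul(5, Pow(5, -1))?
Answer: -122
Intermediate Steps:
D = 1 (D = Mul(5, Rational(1, 5)) = 1)
Function('z')(c) = Mul(5, Pow(c, 2)) (Function('z')(c) = Mul(Mul(c, 5), c) = Mul(Mul(5, c), c) = Mul(5, Pow(c, 2)))
Function('g')(w) = Mul(Rational(1, 2), Pow(w, -1), Add(w, Mul(5, Pow(w, 2)))) (Function('g')(w) = Mul(Add(Mul(5, Pow(w, 2)), w), Pow(Add(w, w), -1)) = Mul(Add(w, Mul(5, Pow(w, 2))), Pow(Mul(2, w), -1)) = Mul(Add(w, Mul(5, Pow(w, 2))), Mul(Rational(1, 2), Pow(w, -1))) = Mul(Rational(1, 2), Pow(w, -1), Add(w, Mul(5, Pow(w, 2)))))
Function('s')(I) = Pow(I, 2) (Function('s')(I) = Mul(I, I) = Pow(I, 2))
Mul(Function('g')(-49), Function('s')(D)) = Mul(Add(Rational(1, 2), Mul(Rational(5, 2), -49)), Pow(1, 2)) = Mul(Add(Rational(1, 2), Rational(-245, 2)), 1) = Mul(-122, 1) = -122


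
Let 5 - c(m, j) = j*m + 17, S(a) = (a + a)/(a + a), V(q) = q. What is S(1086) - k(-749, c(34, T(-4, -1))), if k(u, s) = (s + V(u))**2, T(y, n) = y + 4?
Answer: -579120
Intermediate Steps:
T(y, n) = 4 + y
S(a) = 1 (S(a) = (2*a)/((2*a)) = (2*a)*(1/(2*a)) = 1)
c(m, j) = -12 - j*m (c(m, j) = 5 - (j*m + 17) = 5 - (17 + j*m) = 5 + (-17 - j*m) = -12 - j*m)
k(u, s) = (s + u)**2
S(1086) - k(-749, c(34, T(-4, -1))) = 1 - ((-12 - 1*(4 - 4)*34) - 749)**2 = 1 - ((-12 - 1*0*34) - 749)**2 = 1 - ((-12 + 0) - 749)**2 = 1 - (-12 - 749)**2 = 1 - 1*(-761)**2 = 1 - 1*579121 = 1 - 579121 = -579120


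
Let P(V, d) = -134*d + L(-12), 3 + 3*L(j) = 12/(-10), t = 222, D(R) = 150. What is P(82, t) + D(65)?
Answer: -147997/5 ≈ -29599.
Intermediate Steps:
L(j) = -7/5 (L(j) = -1 + (12/(-10))/3 = -1 + (12*(-⅒))/3 = -1 + (⅓)*(-6/5) = -1 - ⅖ = -7/5)
P(V, d) = -7/5 - 134*d (P(V, d) = -134*d - 7/5 = -7/5 - 134*d)
P(82, t) + D(65) = (-7/5 - 134*222) + 150 = (-7/5 - 29748) + 150 = -148747/5 + 150 = -147997/5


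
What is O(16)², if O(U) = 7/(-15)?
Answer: 49/225 ≈ 0.21778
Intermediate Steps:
O(U) = -7/15 (O(U) = 7*(-1/15) = -7/15)
O(16)² = (-7/15)² = 49/225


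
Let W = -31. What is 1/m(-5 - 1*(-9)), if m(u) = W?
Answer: -1/31 ≈ -0.032258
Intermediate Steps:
m(u) = -31
1/m(-5 - 1*(-9)) = 1/(-31) = -1/31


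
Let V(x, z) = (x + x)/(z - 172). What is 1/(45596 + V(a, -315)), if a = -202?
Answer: 487/22205656 ≈ 2.1931e-5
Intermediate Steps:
V(x, z) = 2*x/(-172 + z) (V(x, z) = (2*x)/(-172 + z) = 2*x/(-172 + z))
1/(45596 + V(a, -315)) = 1/(45596 + 2*(-202)/(-172 - 315)) = 1/(45596 + 2*(-202)/(-487)) = 1/(45596 + 2*(-202)*(-1/487)) = 1/(45596 + 404/487) = 1/(22205656/487) = 487/22205656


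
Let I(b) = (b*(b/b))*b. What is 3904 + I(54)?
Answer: 6820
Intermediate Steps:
I(b) = b**2 (I(b) = (b*1)*b = b*b = b**2)
3904 + I(54) = 3904 + 54**2 = 3904 + 2916 = 6820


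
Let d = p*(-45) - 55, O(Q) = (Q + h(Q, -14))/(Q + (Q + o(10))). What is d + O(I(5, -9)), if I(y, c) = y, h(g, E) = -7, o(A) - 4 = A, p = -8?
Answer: 3659/12 ≈ 304.92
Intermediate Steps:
o(A) = 4 + A
O(Q) = (-7 + Q)/(14 + 2*Q) (O(Q) = (Q - 7)/(Q + (Q + (4 + 10))) = (-7 + Q)/(Q + (Q + 14)) = (-7 + Q)/(Q + (14 + Q)) = (-7 + Q)/(14 + 2*Q))
d = 305 (d = -8*(-45) - 55 = 360 - 55 = 305)
d + O(I(5, -9)) = 305 + (-7 + 5)/(2*(7 + 5)) = 305 + (½)*(-2)/12 = 305 + (½)*(1/12)*(-2) = 305 - 1/12 = 3659/12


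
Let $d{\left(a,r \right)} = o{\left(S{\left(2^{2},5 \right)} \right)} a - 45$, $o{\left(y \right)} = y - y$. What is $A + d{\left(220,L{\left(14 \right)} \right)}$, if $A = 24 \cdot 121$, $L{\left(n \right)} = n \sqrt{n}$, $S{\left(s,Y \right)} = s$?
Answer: $2859$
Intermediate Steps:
$L{\left(n \right)} = n^{\frac{3}{2}}$
$A = 2904$
$o{\left(y \right)} = 0$
$d{\left(a,r \right)} = -45$ ($d{\left(a,r \right)} = 0 a - 45 = 0 - 45 = -45$)
$A + d{\left(220,L{\left(14 \right)} \right)} = 2904 - 45 = 2859$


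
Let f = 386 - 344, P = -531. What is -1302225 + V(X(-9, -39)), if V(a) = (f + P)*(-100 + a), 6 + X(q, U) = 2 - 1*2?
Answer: -1250391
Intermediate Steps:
X(q, U) = -6 (X(q, U) = -6 + (2 - 1*2) = -6 + (2 - 2) = -6 + 0 = -6)
f = 42
V(a) = 48900 - 489*a (V(a) = (42 - 531)*(-100 + a) = -489*(-100 + a) = 48900 - 489*a)
-1302225 + V(X(-9, -39)) = -1302225 + (48900 - 489*(-6)) = -1302225 + (48900 + 2934) = -1302225 + 51834 = -1250391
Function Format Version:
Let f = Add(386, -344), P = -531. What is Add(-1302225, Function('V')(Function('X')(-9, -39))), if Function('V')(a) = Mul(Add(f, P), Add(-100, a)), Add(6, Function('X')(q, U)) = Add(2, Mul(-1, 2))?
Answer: -1250391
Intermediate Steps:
Function('X')(q, U) = -6 (Function('X')(q, U) = Add(-6, Add(2, Mul(-1, 2))) = Add(-6, Add(2, -2)) = Add(-6, 0) = -6)
f = 42
Function('V')(a) = Add(48900, Mul(-489, a)) (Function('V')(a) = Mul(Add(42, -531), Add(-100, a)) = Mul(-489, Add(-100, a)) = Add(48900, Mul(-489, a)))
Add(-1302225, Function('V')(Function('X')(-9, -39))) = Add(-1302225, Add(48900, Mul(-489, -6))) = Add(-1302225, Add(48900, 2934)) = Add(-1302225, 51834) = -1250391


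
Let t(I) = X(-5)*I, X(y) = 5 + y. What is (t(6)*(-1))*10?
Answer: 0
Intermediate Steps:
t(I) = 0 (t(I) = (5 - 5)*I = 0*I = 0)
(t(6)*(-1))*10 = (0*(-1))*10 = 0*10 = 0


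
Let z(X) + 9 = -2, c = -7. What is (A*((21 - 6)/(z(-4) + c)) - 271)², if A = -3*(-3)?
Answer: 310249/4 ≈ 77562.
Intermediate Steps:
z(X) = -11 (z(X) = -9 - 2 = -11)
A = 9
(A*((21 - 6)/(z(-4) + c)) - 271)² = (9*((21 - 6)/(-11 - 7)) - 271)² = (9*(15/(-18)) - 271)² = (9*(15*(-1/18)) - 271)² = (9*(-⅚) - 271)² = (-15/2 - 271)² = (-557/2)² = 310249/4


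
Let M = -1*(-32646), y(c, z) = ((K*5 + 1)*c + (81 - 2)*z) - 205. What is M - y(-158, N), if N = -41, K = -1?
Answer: 35458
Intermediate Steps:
y(c, z) = -205 - 4*c + 79*z (y(c, z) = ((-1*5 + 1)*c + (81 - 2)*z) - 205 = ((-5 + 1)*c + 79*z) - 205 = (-4*c + 79*z) - 205 = -205 - 4*c + 79*z)
M = 32646
M - y(-158, N) = 32646 - (-205 - 4*(-158) + 79*(-41)) = 32646 - (-205 + 632 - 3239) = 32646 - 1*(-2812) = 32646 + 2812 = 35458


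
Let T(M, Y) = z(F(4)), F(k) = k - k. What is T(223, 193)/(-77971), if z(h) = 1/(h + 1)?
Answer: -1/77971 ≈ -1.2825e-5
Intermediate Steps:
F(k) = 0
z(h) = 1/(1 + h)
T(M, Y) = 1 (T(M, Y) = 1/(1 + 0) = 1/1 = 1)
T(223, 193)/(-77971) = 1/(-77971) = 1*(-1/77971) = -1/77971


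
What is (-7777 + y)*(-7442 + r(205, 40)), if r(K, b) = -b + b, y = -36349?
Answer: 328385692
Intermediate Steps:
r(K, b) = 0
(-7777 + y)*(-7442 + r(205, 40)) = (-7777 - 36349)*(-7442 + 0) = -44126*(-7442) = 328385692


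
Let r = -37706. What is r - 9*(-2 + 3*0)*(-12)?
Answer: -37922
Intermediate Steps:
r - 9*(-2 + 3*0)*(-12) = -37706 - 9*(-2 + 3*0)*(-12) = -37706 - 9*(-2 + 0)*(-12) = -37706 - 9*(-2)*(-12) = -37706 + 18*(-12) = -37706 - 216 = -37922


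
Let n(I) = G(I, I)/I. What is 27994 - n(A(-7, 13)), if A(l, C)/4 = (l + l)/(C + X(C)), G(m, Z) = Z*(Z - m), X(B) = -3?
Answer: 27994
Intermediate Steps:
A(l, C) = 8*l/(-3 + C) (A(l, C) = 4*((l + l)/(C - 3)) = 4*((2*l)/(-3 + C)) = 4*(2*l/(-3 + C)) = 8*l/(-3 + C))
n(I) = 0 (n(I) = (I*(I - I))/I = (I*0)/I = 0/I = 0)
27994 - n(A(-7, 13)) = 27994 - 1*0 = 27994 + 0 = 27994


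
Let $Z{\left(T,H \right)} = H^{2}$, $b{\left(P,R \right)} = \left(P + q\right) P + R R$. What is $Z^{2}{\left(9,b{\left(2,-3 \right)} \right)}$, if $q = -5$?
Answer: $81$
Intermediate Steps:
$b{\left(P,R \right)} = R^{2} + P \left(-5 + P\right)$ ($b{\left(P,R \right)} = \left(P - 5\right) P + R R = \left(-5 + P\right) P + R^{2} = P \left(-5 + P\right) + R^{2} = R^{2} + P \left(-5 + P\right)$)
$Z^{2}{\left(9,b{\left(2,-3 \right)} \right)} = \left(\left(2^{2} + \left(-3\right)^{2} - 10\right)^{2}\right)^{2} = \left(\left(4 + 9 - 10\right)^{2}\right)^{2} = \left(3^{2}\right)^{2} = 9^{2} = 81$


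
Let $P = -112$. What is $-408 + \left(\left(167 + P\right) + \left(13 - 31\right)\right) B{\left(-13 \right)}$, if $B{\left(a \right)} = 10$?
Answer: $-38$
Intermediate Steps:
$-408 + \left(\left(167 + P\right) + \left(13 - 31\right)\right) B{\left(-13 \right)} = -408 + \left(\left(167 - 112\right) + \left(13 - 31\right)\right) 10 = -408 + \left(55 + \left(13 - 31\right)\right) 10 = -408 + \left(55 - 18\right) 10 = -408 + 37 \cdot 10 = -408 + 370 = -38$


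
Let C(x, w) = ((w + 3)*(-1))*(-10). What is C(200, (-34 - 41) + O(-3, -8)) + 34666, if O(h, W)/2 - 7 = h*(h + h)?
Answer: 34446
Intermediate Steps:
O(h, W) = 14 + 4*h² (O(h, W) = 14 + 2*(h*(h + h)) = 14 + 2*(h*(2*h)) = 14 + 2*(2*h²) = 14 + 4*h²)
C(x, w) = 30 + 10*w (C(x, w) = ((3 + w)*(-1))*(-10) = (-3 - w)*(-10) = 30 + 10*w)
C(200, (-34 - 41) + O(-3, -8)) + 34666 = (30 + 10*((-34 - 41) + (14 + 4*(-3)²))) + 34666 = (30 + 10*(-75 + (14 + 4*9))) + 34666 = (30 + 10*(-75 + (14 + 36))) + 34666 = (30 + 10*(-75 + 50)) + 34666 = (30 + 10*(-25)) + 34666 = (30 - 250) + 34666 = -220 + 34666 = 34446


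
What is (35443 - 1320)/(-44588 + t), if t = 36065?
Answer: -34123/8523 ≈ -4.0036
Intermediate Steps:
(35443 - 1320)/(-44588 + t) = (35443 - 1320)/(-44588 + 36065) = 34123/(-8523) = 34123*(-1/8523) = -34123/8523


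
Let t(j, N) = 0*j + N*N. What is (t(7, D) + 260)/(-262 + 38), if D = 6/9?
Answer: -293/252 ≈ -1.1627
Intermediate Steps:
D = ⅔ (D = 6*(⅑) = ⅔ ≈ 0.66667)
t(j, N) = N² (t(j, N) = 0 + N² = N²)
(t(7, D) + 260)/(-262 + 38) = ((⅔)² + 260)/(-262 + 38) = (4/9 + 260)/(-224) = (2344/9)*(-1/224) = -293/252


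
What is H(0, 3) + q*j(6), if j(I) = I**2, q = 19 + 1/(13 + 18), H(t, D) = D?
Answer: 21333/31 ≈ 688.16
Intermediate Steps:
q = 590/31 (q = 19 + 1/31 = 590/31 ≈ 19.032)
H(0, 3) + q*j(6) = 3 + (590/31)*6**2 = 3 + (590/31)*36 = 3 + 21240/31 = 21333/31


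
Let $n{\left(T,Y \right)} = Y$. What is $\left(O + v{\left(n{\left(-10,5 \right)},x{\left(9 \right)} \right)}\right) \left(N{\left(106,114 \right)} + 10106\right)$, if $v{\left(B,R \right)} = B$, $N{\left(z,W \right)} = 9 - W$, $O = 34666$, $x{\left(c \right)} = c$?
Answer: $346744671$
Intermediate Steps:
$\left(O + v{\left(n{\left(-10,5 \right)},x{\left(9 \right)} \right)}\right) \left(N{\left(106,114 \right)} + 10106\right) = \left(34666 + 5\right) \left(\left(9 - 114\right) + 10106\right) = 34671 \left(\left(9 - 114\right) + 10106\right) = 34671 \left(-105 + 10106\right) = 34671 \cdot 10001 = 346744671$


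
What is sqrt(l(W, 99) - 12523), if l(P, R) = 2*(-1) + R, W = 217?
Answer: I*sqrt(12426) ≈ 111.47*I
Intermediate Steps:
l(P, R) = -2 + R
sqrt(l(W, 99) - 12523) = sqrt((-2 + 99) - 12523) = sqrt(97 - 12523) = sqrt(-12426) = I*sqrt(12426)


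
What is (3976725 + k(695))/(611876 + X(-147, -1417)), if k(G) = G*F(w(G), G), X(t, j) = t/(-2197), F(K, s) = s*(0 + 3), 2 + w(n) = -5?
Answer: 11920482600/1344291719 ≈ 8.8675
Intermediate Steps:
w(n) = -7 (w(n) = -2 - 5 = -7)
F(K, s) = 3*s (F(K, s) = s*3 = 3*s)
X(t, j) = -t/2197 (X(t, j) = t*(-1/2197) = -t/2197)
k(G) = 3*G² (k(G) = G*(3*G) = 3*G²)
(3976725 + k(695))/(611876 + X(-147, -1417)) = (3976725 + 3*695²)/(611876 - 1/2197*(-147)) = (3976725 + 3*483025)/(611876 + 147/2197) = (3976725 + 1449075)/(1344291719/2197) = 5425800*(2197/1344291719) = 11920482600/1344291719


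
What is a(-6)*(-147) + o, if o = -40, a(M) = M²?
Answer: -5332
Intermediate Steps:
a(-6)*(-147) + o = (-6)²*(-147) - 40 = 36*(-147) - 40 = -5292 - 40 = -5332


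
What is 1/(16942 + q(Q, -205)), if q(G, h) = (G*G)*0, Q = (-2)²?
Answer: 1/16942 ≈ 5.9025e-5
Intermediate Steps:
Q = 4
q(G, h) = 0 (q(G, h) = G²*0 = 0)
1/(16942 + q(Q, -205)) = 1/(16942 + 0) = 1/16942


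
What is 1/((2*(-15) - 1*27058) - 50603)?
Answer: -1/77691 ≈ -1.2872e-5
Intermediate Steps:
1/((2*(-15) - 1*27058) - 50603) = 1/((-30 - 27058) - 50603) = 1/(-27088 - 50603) = 1/(-77691) = -1/77691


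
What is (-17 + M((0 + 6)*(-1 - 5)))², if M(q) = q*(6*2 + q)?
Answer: 717409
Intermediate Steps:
M(q) = q*(12 + q)
(-17 + M((0 + 6)*(-1 - 5)))² = (-17 + ((0 + 6)*(-1 - 5))*(12 + (0 + 6)*(-1 - 5)))² = (-17 + (6*(-6))*(12 + 6*(-6)))² = (-17 - 36*(12 - 36))² = (-17 - 36*(-24))² = (-17 + 864)² = 847² = 717409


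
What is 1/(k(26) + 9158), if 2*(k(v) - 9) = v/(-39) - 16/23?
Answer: 69/632476 ≈ 0.00010910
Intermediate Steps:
k(v) = 199/23 - v/78 (k(v) = 9 + (v/(-39) - 16/23)/2 = 9 + (v*(-1/39) - 16*1/23)/2 = 9 + (-v/39 - 16/23)/2 = 9 + (-16/23 - v/39)/2 = 9 + (-8/23 - v/78) = 199/23 - v/78)
1/(k(26) + 9158) = 1/((199/23 - 1/78*26) + 9158) = 1/((199/23 - ⅓) + 9158) = 1/(574/69 + 9158) = 1/(632476/69) = 69/632476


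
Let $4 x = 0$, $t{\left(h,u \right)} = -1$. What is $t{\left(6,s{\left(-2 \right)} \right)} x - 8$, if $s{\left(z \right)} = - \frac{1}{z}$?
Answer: $-8$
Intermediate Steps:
$x = 0$ ($x = \frac{1}{4} \cdot 0 = 0$)
$t{\left(6,s{\left(-2 \right)} \right)} x - 8 = \left(-1\right) 0 - 8 = 0 - 8 = -8$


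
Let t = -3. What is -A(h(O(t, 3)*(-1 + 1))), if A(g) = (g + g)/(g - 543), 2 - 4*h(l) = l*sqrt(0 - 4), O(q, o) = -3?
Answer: 2/1085 ≈ 0.0018433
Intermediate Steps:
h(l) = 1/2 - I*l/2 (h(l) = 1/2 - l*sqrt(0 - 4)/4 = 1/2 - l*sqrt(-4)/4 = 1/2 - l*2*I/4 = 1/2 - I*l/2)
A(g) = 2*g/(-543 + g) (A(g) = (2*g)/(-543 + g) = 2*g/(-543 + g))
-A(h(O(t, 3)*(-1 + 1))) = -2*(1/2 - I*(-3*(-1 + 1))/2)/(-543 + (1/2 - I*(-3*(-1 + 1))/2)) = -2*(1/2 - I*(-3*0)/2)/(-543 + (1/2 - I*(-3*0)/2)) = -2*(1/2 - 1/2*I*0)/(-543 + (1/2 - 1/2*I*0)) = -2*(1/2 + 0)/(-543 + (1/2 + 0)) = -2/(2*(-543 + 1/2)) = -2/(2*(-1085/2)) = -2*(-2)/(2*1085) = -1*(-2/1085) = 2/1085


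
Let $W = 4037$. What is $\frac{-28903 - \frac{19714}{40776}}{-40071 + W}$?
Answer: $\frac{589284221}{734661192} \approx 0.80212$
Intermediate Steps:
$\frac{-28903 - \frac{19714}{40776}}{-40071 + W} = \frac{-28903 - \frac{19714}{40776}}{-40071 + 4037} = \frac{-28903 - \frac{9857}{20388}}{-36034} = \left(-28903 - \frac{9857}{20388}\right) \left(- \frac{1}{36034}\right) = \left(- \frac{589284221}{20388}\right) \left(- \frac{1}{36034}\right) = \frac{589284221}{734661192}$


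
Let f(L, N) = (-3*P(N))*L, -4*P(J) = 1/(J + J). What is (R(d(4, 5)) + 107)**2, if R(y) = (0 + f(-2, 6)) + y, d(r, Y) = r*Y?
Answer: 1030225/64 ≈ 16097.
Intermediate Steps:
P(J) = -1/(8*J) (P(J) = -1/(4*(J + J)) = -1/(2*J)/4 = -1/(8*J))
d(r, Y) = Y*r
f(L, N) = 3*L/(8*N) (f(L, N) = (-(-3)/(8*N))*L = (3/(8*N))*L = 3*L/(8*N))
R(y) = -1/8 + y (R(y) = (0 + (3/8)*(-2)/6) + y = (0 + (3/8)*(-2)*(1/6)) + y = (0 - 1/8) + y = -1/8 + y)
(R(d(4, 5)) + 107)**2 = ((-1/8 + 5*4) + 107)**2 = ((-1/8 + 20) + 107)**2 = (159/8 + 107)**2 = (1015/8)**2 = 1030225/64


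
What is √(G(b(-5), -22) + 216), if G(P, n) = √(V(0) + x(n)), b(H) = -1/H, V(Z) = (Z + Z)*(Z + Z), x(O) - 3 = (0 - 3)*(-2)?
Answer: √219 ≈ 14.799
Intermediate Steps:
x(O) = 9 (x(O) = 3 + (0 - 3)*(-2) = 3 - 3*(-2) = 3 + 6 = 9)
V(Z) = 4*Z² (V(Z) = (2*Z)*(2*Z) = 4*Z²)
G(P, n) = 3 (G(P, n) = √(4*0² + 9) = √(4*0 + 9) = √(0 + 9) = √9 = 3)
√(G(b(-5), -22) + 216) = √(3 + 216) = √219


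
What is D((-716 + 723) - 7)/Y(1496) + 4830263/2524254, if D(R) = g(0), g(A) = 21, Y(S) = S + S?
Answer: 7252578115/3776283984 ≈ 1.9206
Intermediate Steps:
Y(S) = 2*S
D(R) = 21
D((-716 + 723) - 7)/Y(1496) + 4830263/2524254 = 21/((2*1496)) + 4830263/2524254 = 21/2992 + 4830263*(1/2524254) = 21*(1/2992) + 4830263/2524254 = 21/2992 + 4830263/2524254 = 7252578115/3776283984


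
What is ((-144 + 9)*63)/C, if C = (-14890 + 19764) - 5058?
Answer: 8505/184 ≈ 46.223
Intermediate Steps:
C = -184 (C = 4874 - 5058 = -184)
((-144 + 9)*63)/C = ((-144 + 9)*63)/(-184) = -135*63*(-1/184) = -8505*(-1/184) = 8505/184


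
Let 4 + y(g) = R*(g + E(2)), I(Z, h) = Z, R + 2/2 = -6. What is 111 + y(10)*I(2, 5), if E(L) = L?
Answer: -65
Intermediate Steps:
R = -7 (R = -1 - 6 = -7)
y(g) = -18 - 7*g (y(g) = -4 - 7*(g + 2) = -4 - 7*(2 + g) = -4 + (-14 - 7*g) = -18 - 7*g)
111 + y(10)*I(2, 5) = 111 + (-18 - 7*10)*2 = 111 + (-18 - 70)*2 = 111 - 88*2 = 111 - 176 = -65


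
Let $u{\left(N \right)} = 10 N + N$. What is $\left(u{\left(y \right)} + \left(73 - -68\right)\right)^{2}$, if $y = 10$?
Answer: $63001$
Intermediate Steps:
$u{\left(N \right)} = 11 N$
$\left(u{\left(y \right)} + \left(73 - -68\right)\right)^{2} = \left(11 \cdot 10 + \left(73 - -68\right)\right)^{2} = \left(110 + \left(73 + 68\right)\right)^{2} = \left(110 + 141\right)^{2} = 251^{2} = 63001$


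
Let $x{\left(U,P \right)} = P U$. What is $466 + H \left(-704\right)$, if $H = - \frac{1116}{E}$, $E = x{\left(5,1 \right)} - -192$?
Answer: $\frac{877466}{197} \approx 4454.1$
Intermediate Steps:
$E = 197$ ($E = 1 \cdot 5 - -192 = 5 + 192 = 197$)
$H = - \frac{1116}{197} \approx -5.665$
$466 + H \left(-704\right) = 466 - - \frac{785664}{197} = 466 + \frac{785664}{197} = \frac{877466}{197}$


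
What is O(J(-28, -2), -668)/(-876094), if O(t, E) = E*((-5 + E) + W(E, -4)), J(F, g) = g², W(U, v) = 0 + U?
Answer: -447894/438047 ≈ -1.0225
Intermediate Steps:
W(U, v) = U
O(t, E) = E*(-5 + 2*E) (O(t, E) = E*((-5 + E) + E) = E*(-5 + 2*E))
O(J(-28, -2), -668)/(-876094) = -668*(-5 + 2*(-668))/(-876094) = -668*(-5 - 1336)*(-1/876094) = -668*(-1341)*(-1/876094) = 895788*(-1/876094) = -447894/438047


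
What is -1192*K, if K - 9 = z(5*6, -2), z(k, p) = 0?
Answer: -10728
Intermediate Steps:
K = 9 (K = 9 + 0 = 9)
-1192*K = -1192*9 = -10728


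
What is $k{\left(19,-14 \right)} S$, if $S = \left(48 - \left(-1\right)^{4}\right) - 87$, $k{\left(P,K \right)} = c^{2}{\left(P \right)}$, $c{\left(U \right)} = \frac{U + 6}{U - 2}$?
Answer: $- \frac{25000}{289} \approx -86.505$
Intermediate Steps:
$c{\left(U \right)} = \frac{6 + U}{-2 + U}$
$k{\left(P,K \right)} = \frac{\left(6 + P\right)^{2}}{\left(-2 + P\right)^{2}}$ ($k{\left(P,K \right)} = \left(\frac{6 + P}{-2 + P}\right)^{2} = \frac{\left(6 + P\right)^{2}}{\left(-2 + P\right)^{2}}$)
$S = -40$ ($S = \left(48 - 1\right) - 87 = 47 - 87 = -40$)
$k{\left(19,-14 \right)} S = \frac{\left(6 + 19\right)^{2}}{\left(-2 + 19\right)^{2}} \left(-40\right) = \frac{25^{2}}{289} \left(-40\right) = \frac{1}{289} \cdot 625 \left(-40\right) = \frac{625}{289} \left(-40\right) = - \frac{25000}{289}$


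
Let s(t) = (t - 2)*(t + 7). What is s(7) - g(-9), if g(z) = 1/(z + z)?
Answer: 1261/18 ≈ 70.056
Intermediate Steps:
g(z) = 1/(2*z)
s(t) = (-2 + t)*(7 + t)
s(7) - g(-9) = (-14 + 7² + 5*7) - 1/(2*(-9)) = (-14 + 49 + 35) - (-1)/(2*9) = 70 - 1*(-1/18) = 70 + 1/18 = 1261/18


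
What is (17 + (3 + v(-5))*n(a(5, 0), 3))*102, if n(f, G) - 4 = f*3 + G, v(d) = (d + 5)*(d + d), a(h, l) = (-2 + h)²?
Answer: 12138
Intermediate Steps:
v(d) = 2*d*(5 + d) (v(d) = (5 + d)*(2*d) = 2*d*(5 + d))
n(f, G) = 4 + G + 3*f (n(f, G) = 4 + (f*3 + G) = 4 + (3*f + G) = 4 + (G + 3*f) = 4 + G + 3*f)
(17 + (3 + v(-5))*n(a(5, 0), 3))*102 = (17 + (3 + 2*(-5)*(5 - 5))*(4 + 3 + 3*(-2 + 5)²))*102 = (17 + (3 + 2*(-5)*0)*(4 + 3 + 3*3²))*102 = (17 + (3 + 0)*(4 + 3 + 3*9))*102 = (17 + 3*(4 + 3 + 27))*102 = (17 + 3*34)*102 = (17 + 102)*102 = 119*102 = 12138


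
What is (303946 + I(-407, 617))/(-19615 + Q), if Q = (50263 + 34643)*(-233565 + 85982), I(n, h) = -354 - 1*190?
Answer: -303402/12530701813 ≈ -2.4213e-5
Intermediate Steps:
I(n, h) = -544 (I(n, h) = -354 - 190 = -544)
Q = -12530682198 (Q = 84906*(-147583) = -12530682198)
(303946 + I(-407, 617))/(-19615 + Q) = (303946 - 544)/(-19615 - 12530682198) = 303402/(-12530701813) = 303402*(-1/12530701813) = -303402/12530701813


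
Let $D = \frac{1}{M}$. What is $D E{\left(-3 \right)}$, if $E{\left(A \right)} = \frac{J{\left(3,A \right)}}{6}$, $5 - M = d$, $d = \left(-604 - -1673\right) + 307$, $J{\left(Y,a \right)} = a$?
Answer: $\frac{1}{2742} \approx 0.0003647$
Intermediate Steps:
$d = 1376$ ($d = \left(-604 + 1673\right) + 307 = 1069 + 307 = 1376$)
$M = -1371$ ($M = 5 - 1376 = -1371$)
$E{\left(A \right)} = \frac{A}{6}$
$D = - \frac{1}{1371}$ ($D = \frac{1}{-1371} = - \frac{1}{1371} \approx -0.00072939$)
$D E{\left(-3 \right)} = - \frac{\frac{1}{6} \left(-3\right)}{1371} = \left(- \frac{1}{1371}\right) \left(- \frac{1}{2}\right) = \frac{1}{2742}$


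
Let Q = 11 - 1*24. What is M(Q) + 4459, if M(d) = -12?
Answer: 4447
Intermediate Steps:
Q = -13 (Q = 11 - 24 = -13)
M(Q) + 4459 = -12 + 4459 = 4447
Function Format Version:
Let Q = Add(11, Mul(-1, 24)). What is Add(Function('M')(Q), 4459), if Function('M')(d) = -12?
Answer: 4447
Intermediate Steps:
Q = -13 (Q = Add(11, -24) = -13)
Add(Function('M')(Q), 4459) = Add(-12, 4459) = 4447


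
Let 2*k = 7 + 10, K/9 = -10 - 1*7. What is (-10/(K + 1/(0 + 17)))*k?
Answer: 289/520 ≈ 0.55577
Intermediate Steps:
K = -153 (K = 9*(-10 - 1*7) = 9*(-10 - 7) = 9*(-17) = -153)
k = 17/2 (k = (7 + 10)/2 = (½)*17 = 17/2 ≈ 8.5000)
(-10/(K + 1/(0 + 17)))*k = -10/(-153 + 1/(0 + 17))*(17/2) = -10/(-153 + 1/17)*(17/2) = -10/(-2600/17)*(17/2) = -10*(-17/2600)*(17/2) = (17/260)*(17/2) = 289/520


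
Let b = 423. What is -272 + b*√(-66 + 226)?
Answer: -272 + 1692*√10 ≈ 5078.6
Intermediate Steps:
-272 + b*√(-66 + 226) = -272 + 423*√(-66 + 226) = -272 + 423*√160 = -272 + 423*(4*√10) = -272 + 1692*√10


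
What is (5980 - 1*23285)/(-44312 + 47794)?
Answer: -17305/3482 ≈ -4.9698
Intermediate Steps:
(5980 - 1*23285)/(-44312 + 47794) = (5980 - 23285)/3482 = -17305*1/3482 = -17305/3482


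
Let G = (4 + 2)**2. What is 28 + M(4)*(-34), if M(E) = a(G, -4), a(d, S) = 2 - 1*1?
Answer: -6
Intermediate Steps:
G = 36 (G = 6**2 = 36)
a(d, S) = 1 (a(d, S) = 2 - 1 = 1)
M(E) = 1
28 + M(4)*(-34) = 28 + 1*(-34) = 28 - 34 = -6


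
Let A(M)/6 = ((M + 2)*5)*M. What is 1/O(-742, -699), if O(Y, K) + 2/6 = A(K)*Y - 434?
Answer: -3/32535417643 ≈ -9.2207e-11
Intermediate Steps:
A(M) = 6*M*(10 + 5*M) (A(M) = 6*(((M + 2)*5)*M) = 6*(((2 + M)*5)*M) = 6*((10 + 5*M)*M) = 6*(M*(10 + 5*M)) = 6*M*(10 + 5*M))
O(Y, K) = -1303/3 + 30*K*Y*(2 + K) (O(Y, K) = -⅓ + ((30*K*(2 + K))*Y - 434) = -⅓ + (30*K*Y*(2 + K) - 434) = -⅓ + (-434 + 30*K*Y*(2 + K)) = -1303/3 + 30*K*Y*(2 + K))
1/O(-742, -699) = 1/(-1303/3 + 30*(-699)*(-742)*(2 - 699)) = 1/(-1303/3 + 30*(-699)*(-742)*(-697)) = 1/(-1303/3 - 10845138780) = 1/(-32535417643/3) = -3/32535417643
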